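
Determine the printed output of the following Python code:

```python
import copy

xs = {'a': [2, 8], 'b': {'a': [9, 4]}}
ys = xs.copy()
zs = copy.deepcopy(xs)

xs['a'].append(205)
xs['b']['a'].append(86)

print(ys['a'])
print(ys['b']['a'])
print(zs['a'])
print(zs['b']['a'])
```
[2, 8, 205]
[9, 4, 86]
[2, 8]
[9, 4]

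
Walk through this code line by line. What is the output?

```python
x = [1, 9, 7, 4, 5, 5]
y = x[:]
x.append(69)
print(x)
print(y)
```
[1, 9, 7, 4, 5, 5, 69]
[1, 9, 7, 4, 5, 5]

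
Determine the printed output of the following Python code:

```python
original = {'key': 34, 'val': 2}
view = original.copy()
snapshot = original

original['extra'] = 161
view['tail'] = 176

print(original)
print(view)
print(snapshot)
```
{'key': 34, 'val': 2, 'extra': 161}
{'key': 34, 'val': 2, 'tail': 176}
{'key': 34, 'val': 2, 'extra': 161}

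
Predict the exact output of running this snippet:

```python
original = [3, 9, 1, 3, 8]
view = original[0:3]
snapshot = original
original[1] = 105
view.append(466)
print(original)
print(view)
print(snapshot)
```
[3, 105, 1, 3, 8]
[3, 9, 1, 466]
[3, 105, 1, 3, 8]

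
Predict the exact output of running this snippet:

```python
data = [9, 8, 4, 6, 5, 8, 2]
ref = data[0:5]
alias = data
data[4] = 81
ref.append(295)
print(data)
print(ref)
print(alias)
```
[9, 8, 4, 6, 81, 8, 2]
[9, 8, 4, 6, 5, 295]
[9, 8, 4, 6, 81, 8, 2]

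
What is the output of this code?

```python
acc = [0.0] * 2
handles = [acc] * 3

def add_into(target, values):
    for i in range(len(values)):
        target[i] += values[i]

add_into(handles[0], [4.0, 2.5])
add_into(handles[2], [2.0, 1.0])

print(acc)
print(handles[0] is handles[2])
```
[6.0, 3.5]
True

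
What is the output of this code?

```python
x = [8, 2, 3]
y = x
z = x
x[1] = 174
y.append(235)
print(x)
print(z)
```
[8, 174, 3, 235]
[8, 174, 3, 235]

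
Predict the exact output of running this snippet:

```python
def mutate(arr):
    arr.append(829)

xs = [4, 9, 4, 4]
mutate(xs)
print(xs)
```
[4, 9, 4, 4, 829]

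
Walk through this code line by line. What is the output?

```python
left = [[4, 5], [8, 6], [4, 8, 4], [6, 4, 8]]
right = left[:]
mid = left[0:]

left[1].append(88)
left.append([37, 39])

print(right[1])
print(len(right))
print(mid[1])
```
[8, 6, 88]
4
[8, 6, 88]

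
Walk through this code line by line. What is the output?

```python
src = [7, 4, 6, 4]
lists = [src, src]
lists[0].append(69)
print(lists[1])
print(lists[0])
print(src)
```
[7, 4, 6, 4, 69]
[7, 4, 6, 4, 69]
[7, 4, 6, 4, 69]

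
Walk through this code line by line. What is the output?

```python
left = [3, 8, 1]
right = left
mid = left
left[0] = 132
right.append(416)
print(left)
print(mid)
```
[132, 8, 1, 416]
[132, 8, 1, 416]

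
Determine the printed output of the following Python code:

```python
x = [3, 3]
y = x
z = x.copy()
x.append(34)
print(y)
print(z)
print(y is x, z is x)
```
[3, 3, 34]
[3, 3]
True False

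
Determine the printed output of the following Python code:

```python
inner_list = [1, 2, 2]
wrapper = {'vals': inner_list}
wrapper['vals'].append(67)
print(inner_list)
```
[1, 2, 2, 67]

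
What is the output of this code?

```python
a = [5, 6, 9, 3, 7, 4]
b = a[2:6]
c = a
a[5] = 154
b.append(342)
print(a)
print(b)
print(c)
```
[5, 6, 9, 3, 7, 154]
[9, 3, 7, 4, 342]
[5, 6, 9, 3, 7, 154]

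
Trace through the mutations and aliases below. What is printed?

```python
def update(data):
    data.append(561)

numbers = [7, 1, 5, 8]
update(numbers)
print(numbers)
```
[7, 1, 5, 8, 561]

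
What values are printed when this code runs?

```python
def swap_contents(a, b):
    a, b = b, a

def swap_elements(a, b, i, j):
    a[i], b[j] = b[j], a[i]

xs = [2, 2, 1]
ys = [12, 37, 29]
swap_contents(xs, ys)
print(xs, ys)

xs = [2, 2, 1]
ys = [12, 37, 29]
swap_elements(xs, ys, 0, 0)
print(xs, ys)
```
[2, 2, 1] [12, 37, 29]
[12, 2, 1] [2, 37, 29]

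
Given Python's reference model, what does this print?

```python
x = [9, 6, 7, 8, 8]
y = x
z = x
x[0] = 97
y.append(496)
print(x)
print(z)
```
[97, 6, 7, 8, 8, 496]
[97, 6, 7, 8, 8, 496]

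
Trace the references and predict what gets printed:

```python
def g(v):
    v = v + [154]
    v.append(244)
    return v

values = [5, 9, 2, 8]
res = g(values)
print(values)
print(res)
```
[5, 9, 2, 8]
[5, 9, 2, 8, 154, 244]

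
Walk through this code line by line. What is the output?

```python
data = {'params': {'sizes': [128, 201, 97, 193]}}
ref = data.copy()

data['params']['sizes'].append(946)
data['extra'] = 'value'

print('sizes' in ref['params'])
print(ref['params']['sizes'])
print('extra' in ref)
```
True
[128, 201, 97, 193, 946]
False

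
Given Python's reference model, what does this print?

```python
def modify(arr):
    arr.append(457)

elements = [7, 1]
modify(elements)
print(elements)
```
[7, 1, 457]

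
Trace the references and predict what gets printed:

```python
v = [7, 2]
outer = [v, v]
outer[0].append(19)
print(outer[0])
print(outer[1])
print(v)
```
[7, 2, 19]
[7, 2, 19]
[7, 2, 19]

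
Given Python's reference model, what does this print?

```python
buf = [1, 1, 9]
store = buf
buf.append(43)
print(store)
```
[1, 1, 9, 43]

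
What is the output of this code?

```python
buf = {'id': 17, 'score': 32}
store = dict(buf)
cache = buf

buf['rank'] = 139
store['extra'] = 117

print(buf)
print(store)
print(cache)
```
{'id': 17, 'score': 32, 'rank': 139}
{'id': 17, 'score': 32, 'extra': 117}
{'id': 17, 'score': 32, 'rank': 139}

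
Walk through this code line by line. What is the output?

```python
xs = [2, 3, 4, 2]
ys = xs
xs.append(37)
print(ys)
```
[2, 3, 4, 2, 37]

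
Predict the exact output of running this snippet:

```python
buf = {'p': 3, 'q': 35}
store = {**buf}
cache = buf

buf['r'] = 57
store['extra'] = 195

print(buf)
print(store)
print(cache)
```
{'p': 3, 'q': 35, 'r': 57}
{'p': 3, 'q': 35, 'extra': 195}
{'p': 3, 'q': 35, 'r': 57}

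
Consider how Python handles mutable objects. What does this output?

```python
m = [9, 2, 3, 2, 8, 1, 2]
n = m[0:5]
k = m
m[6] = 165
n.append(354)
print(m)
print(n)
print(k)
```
[9, 2, 3, 2, 8, 1, 165]
[9, 2, 3, 2, 8, 354]
[9, 2, 3, 2, 8, 1, 165]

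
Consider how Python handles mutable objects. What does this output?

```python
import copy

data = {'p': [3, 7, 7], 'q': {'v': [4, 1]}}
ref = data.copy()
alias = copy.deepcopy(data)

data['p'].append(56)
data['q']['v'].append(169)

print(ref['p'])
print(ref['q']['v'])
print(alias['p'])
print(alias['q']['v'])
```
[3, 7, 7, 56]
[4, 1, 169]
[3, 7, 7]
[4, 1]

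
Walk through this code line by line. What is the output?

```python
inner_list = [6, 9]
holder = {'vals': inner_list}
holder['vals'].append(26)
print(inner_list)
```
[6, 9, 26]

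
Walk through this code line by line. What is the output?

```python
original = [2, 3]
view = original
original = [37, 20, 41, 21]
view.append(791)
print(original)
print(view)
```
[37, 20, 41, 21]
[2, 3, 791]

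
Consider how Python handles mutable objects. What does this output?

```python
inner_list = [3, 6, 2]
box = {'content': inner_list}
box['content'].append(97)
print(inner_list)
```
[3, 6, 2, 97]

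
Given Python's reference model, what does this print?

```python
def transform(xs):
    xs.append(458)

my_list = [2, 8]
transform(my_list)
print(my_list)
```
[2, 8, 458]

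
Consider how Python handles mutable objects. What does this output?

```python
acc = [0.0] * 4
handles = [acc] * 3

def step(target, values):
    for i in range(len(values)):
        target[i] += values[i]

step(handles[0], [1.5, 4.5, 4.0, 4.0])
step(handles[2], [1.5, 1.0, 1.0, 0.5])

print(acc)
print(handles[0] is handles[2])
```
[3.0, 5.5, 5.0, 4.5]
True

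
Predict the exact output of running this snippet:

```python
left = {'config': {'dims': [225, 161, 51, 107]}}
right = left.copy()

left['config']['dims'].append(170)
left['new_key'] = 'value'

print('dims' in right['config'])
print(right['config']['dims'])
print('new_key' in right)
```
True
[225, 161, 51, 107, 170]
False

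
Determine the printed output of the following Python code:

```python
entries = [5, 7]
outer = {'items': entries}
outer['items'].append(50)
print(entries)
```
[5, 7, 50]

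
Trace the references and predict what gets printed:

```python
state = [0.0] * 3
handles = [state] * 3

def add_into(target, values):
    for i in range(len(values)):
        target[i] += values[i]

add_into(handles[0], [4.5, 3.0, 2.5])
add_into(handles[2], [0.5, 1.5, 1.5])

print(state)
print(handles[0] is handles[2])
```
[5.0, 4.5, 4.0]
True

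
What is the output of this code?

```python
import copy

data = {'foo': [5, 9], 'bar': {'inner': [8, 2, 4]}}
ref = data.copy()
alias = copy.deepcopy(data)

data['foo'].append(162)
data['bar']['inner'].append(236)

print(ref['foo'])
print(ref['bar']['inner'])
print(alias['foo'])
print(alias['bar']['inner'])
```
[5, 9, 162]
[8, 2, 4, 236]
[5, 9]
[8, 2, 4]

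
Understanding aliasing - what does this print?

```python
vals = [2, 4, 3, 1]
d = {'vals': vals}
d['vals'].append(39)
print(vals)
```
[2, 4, 3, 1, 39]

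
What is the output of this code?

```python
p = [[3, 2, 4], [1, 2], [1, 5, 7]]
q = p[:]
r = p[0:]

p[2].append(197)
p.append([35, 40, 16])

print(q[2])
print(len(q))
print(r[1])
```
[1, 5, 7, 197]
3
[1, 2]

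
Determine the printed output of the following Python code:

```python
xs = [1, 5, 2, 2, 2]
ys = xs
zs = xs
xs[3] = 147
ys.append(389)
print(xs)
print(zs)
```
[1, 5, 2, 147, 2, 389]
[1, 5, 2, 147, 2, 389]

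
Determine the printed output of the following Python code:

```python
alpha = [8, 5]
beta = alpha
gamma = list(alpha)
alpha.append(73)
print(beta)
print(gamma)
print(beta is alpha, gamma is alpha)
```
[8, 5, 73]
[8, 5]
True False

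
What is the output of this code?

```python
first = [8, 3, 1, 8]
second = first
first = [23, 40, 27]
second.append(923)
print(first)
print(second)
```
[23, 40, 27]
[8, 3, 1, 8, 923]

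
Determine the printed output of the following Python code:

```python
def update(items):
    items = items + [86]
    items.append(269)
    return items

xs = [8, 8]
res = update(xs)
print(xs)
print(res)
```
[8, 8]
[8, 8, 86, 269]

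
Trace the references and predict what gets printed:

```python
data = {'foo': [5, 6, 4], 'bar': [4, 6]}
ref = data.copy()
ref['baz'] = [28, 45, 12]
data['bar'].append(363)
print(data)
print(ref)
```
{'foo': [5, 6, 4], 'bar': [4, 6, 363]}
{'foo': [5, 6, 4], 'bar': [4, 6, 363], 'baz': [28, 45, 12]}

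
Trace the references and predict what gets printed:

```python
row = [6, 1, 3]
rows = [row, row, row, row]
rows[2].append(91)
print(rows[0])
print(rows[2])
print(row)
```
[6, 1, 3, 91]
[6, 1, 3, 91]
[6, 1, 3, 91]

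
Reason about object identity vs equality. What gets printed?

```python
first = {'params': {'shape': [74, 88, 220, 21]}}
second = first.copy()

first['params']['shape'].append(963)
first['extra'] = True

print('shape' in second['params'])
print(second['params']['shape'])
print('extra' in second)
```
True
[74, 88, 220, 21, 963]
False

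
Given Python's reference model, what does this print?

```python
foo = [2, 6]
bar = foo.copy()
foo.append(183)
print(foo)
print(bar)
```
[2, 6, 183]
[2, 6]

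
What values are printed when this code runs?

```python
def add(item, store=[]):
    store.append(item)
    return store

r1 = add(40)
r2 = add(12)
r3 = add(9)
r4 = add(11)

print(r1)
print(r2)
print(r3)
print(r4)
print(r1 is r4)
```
[40, 12, 9, 11]
[40, 12, 9, 11]
[40, 12, 9, 11]
[40, 12, 9, 11]
True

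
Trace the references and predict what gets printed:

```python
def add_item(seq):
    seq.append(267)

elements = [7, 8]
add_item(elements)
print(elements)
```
[7, 8, 267]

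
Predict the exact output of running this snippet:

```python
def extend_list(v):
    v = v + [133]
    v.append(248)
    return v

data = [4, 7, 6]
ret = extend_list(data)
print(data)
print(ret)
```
[4, 7, 6]
[4, 7, 6, 133, 248]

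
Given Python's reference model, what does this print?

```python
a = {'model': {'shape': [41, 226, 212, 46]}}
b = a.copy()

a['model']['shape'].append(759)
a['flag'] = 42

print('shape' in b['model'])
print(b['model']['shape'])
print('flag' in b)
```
True
[41, 226, 212, 46, 759]
False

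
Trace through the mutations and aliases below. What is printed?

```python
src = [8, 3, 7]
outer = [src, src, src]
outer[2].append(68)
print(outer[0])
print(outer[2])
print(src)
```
[8, 3, 7, 68]
[8, 3, 7, 68]
[8, 3, 7, 68]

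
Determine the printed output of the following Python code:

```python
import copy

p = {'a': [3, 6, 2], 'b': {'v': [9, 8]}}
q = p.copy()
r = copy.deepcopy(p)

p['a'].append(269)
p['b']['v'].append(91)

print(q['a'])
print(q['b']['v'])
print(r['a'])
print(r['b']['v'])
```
[3, 6, 2, 269]
[9, 8, 91]
[3, 6, 2]
[9, 8]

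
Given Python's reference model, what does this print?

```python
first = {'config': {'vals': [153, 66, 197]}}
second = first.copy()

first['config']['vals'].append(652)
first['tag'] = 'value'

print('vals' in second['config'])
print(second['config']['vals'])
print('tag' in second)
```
True
[153, 66, 197, 652]
False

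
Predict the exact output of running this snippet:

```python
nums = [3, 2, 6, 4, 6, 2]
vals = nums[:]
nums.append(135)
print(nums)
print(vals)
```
[3, 2, 6, 4, 6, 2, 135]
[3, 2, 6, 4, 6, 2]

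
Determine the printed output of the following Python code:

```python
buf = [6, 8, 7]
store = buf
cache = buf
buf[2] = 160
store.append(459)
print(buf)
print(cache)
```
[6, 8, 160, 459]
[6, 8, 160, 459]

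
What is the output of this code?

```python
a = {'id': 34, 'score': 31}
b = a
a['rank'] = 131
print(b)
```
{'id': 34, 'score': 31, 'rank': 131}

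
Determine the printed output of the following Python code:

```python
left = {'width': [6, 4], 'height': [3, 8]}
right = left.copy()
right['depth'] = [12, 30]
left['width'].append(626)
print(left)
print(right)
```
{'width': [6, 4, 626], 'height': [3, 8]}
{'width': [6, 4, 626], 'height': [3, 8], 'depth': [12, 30]}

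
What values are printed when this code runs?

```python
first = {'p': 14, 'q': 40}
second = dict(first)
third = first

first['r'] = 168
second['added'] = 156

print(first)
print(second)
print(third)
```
{'p': 14, 'q': 40, 'r': 168}
{'p': 14, 'q': 40, 'added': 156}
{'p': 14, 'q': 40, 'r': 168}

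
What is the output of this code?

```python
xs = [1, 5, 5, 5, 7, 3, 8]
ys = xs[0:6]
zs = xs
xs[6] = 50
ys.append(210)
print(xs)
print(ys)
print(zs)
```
[1, 5, 5, 5, 7, 3, 50]
[1, 5, 5, 5, 7, 3, 210]
[1, 5, 5, 5, 7, 3, 50]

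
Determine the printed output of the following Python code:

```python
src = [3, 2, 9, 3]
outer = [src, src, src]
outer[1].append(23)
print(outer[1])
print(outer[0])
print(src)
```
[3, 2, 9, 3, 23]
[3, 2, 9, 3, 23]
[3, 2, 9, 3, 23]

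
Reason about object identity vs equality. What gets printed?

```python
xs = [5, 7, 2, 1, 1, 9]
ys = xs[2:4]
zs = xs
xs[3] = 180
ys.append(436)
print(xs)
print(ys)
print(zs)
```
[5, 7, 2, 180, 1, 9]
[2, 1, 436]
[5, 7, 2, 180, 1, 9]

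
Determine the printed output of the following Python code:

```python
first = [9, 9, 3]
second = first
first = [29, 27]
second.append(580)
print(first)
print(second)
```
[29, 27]
[9, 9, 3, 580]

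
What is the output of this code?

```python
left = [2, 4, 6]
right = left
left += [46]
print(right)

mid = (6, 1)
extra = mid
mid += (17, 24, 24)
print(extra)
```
[2, 4, 6, 46]
(6, 1)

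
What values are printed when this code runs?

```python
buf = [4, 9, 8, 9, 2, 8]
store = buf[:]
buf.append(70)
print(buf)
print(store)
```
[4, 9, 8, 9, 2, 8, 70]
[4, 9, 8, 9, 2, 8]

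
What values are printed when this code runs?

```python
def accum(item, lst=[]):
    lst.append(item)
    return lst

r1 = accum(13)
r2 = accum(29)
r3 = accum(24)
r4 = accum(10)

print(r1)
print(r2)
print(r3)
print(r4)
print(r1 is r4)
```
[13, 29, 24, 10]
[13, 29, 24, 10]
[13, 29, 24, 10]
[13, 29, 24, 10]
True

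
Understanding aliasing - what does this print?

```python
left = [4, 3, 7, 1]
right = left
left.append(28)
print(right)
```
[4, 3, 7, 1, 28]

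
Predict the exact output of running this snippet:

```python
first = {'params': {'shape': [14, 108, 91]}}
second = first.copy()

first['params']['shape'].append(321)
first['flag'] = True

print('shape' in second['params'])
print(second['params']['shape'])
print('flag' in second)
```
True
[14, 108, 91, 321]
False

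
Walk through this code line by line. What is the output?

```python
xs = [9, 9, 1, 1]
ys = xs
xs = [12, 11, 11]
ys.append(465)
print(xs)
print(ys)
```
[12, 11, 11]
[9, 9, 1, 1, 465]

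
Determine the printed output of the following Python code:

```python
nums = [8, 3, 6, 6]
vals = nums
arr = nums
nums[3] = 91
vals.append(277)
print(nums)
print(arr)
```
[8, 3, 6, 91, 277]
[8, 3, 6, 91, 277]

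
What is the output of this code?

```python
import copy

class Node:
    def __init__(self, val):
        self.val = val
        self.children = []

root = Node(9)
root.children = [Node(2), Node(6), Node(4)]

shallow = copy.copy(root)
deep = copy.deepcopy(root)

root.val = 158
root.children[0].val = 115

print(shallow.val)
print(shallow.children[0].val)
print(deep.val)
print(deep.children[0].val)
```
9
115
9
2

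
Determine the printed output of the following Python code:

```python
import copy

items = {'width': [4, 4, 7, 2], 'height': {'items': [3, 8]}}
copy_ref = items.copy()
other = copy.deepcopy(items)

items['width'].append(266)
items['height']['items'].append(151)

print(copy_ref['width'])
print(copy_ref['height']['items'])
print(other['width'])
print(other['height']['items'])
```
[4, 4, 7, 2, 266]
[3, 8, 151]
[4, 4, 7, 2]
[3, 8]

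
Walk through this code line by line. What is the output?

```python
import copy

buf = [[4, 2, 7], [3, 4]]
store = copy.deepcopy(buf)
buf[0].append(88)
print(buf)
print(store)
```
[[4, 2, 7, 88], [3, 4]]
[[4, 2, 7], [3, 4]]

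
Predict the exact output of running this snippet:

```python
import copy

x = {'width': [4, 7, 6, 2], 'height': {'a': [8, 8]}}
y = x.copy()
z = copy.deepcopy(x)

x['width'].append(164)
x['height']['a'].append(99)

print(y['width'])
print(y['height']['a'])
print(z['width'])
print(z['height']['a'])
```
[4, 7, 6, 2, 164]
[8, 8, 99]
[4, 7, 6, 2]
[8, 8]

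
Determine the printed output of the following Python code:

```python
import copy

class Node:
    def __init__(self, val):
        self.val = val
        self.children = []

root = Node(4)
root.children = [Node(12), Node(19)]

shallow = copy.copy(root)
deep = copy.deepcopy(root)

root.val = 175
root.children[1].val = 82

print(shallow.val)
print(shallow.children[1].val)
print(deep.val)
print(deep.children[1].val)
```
4
82
4
19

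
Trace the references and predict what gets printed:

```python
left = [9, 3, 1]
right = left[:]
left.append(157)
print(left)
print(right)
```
[9, 3, 1, 157]
[9, 3, 1]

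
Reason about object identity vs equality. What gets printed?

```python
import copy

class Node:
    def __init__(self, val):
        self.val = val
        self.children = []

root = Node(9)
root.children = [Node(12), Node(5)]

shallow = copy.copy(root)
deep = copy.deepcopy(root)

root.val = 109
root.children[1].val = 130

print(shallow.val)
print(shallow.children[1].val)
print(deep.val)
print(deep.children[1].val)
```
9
130
9
5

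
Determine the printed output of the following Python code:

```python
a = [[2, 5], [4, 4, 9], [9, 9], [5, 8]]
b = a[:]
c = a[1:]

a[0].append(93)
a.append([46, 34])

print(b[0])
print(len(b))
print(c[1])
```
[2, 5, 93]
4
[9, 9]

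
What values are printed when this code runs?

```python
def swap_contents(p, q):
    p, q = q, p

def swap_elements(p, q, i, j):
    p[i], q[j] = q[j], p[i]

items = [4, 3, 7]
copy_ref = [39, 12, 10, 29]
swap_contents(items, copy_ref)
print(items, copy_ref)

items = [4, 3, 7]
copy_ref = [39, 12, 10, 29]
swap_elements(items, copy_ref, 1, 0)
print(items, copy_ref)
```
[4, 3, 7] [39, 12, 10, 29]
[4, 39, 7] [3, 12, 10, 29]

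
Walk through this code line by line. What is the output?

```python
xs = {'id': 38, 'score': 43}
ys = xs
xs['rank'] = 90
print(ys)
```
{'id': 38, 'score': 43, 'rank': 90}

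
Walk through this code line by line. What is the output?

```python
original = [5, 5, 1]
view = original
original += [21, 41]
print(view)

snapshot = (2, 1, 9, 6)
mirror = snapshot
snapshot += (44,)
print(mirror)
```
[5, 5, 1, 21, 41]
(2, 1, 9, 6)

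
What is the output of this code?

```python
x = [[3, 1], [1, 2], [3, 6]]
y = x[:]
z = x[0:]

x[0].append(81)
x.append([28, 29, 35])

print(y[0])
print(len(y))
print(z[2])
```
[3, 1, 81]
3
[3, 6]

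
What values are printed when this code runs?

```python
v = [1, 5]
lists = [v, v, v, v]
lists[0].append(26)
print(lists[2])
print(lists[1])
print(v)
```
[1, 5, 26]
[1, 5, 26]
[1, 5, 26]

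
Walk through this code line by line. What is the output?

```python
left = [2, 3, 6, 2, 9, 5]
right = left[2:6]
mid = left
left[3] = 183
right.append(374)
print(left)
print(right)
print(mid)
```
[2, 3, 6, 183, 9, 5]
[6, 2, 9, 5, 374]
[2, 3, 6, 183, 9, 5]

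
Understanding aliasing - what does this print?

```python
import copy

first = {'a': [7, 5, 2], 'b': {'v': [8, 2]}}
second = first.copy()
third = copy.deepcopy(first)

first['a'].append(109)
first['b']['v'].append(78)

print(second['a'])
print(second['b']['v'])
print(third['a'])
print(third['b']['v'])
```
[7, 5, 2, 109]
[8, 2, 78]
[7, 5, 2]
[8, 2]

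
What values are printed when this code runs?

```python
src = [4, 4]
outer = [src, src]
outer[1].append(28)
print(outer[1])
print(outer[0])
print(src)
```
[4, 4, 28]
[4, 4, 28]
[4, 4, 28]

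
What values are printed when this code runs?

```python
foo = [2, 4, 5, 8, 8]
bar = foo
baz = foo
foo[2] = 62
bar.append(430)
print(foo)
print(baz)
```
[2, 4, 62, 8, 8, 430]
[2, 4, 62, 8, 8, 430]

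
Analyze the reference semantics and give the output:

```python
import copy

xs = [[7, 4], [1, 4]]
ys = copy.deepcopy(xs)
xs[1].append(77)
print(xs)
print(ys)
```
[[7, 4], [1, 4, 77]]
[[7, 4], [1, 4]]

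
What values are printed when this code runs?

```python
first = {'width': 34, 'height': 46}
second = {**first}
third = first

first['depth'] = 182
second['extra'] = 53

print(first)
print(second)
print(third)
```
{'width': 34, 'height': 46, 'depth': 182}
{'width': 34, 'height': 46, 'extra': 53}
{'width': 34, 'height': 46, 'depth': 182}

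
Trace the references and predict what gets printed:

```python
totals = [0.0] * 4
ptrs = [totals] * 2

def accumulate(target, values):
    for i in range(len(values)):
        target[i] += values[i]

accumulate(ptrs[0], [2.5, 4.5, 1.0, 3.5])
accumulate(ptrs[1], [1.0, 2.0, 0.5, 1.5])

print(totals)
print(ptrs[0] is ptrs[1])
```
[3.5, 6.5, 1.5, 5.0]
True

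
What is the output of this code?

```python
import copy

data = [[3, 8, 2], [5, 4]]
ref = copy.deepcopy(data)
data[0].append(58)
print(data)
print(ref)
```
[[3, 8, 2, 58], [5, 4]]
[[3, 8, 2], [5, 4]]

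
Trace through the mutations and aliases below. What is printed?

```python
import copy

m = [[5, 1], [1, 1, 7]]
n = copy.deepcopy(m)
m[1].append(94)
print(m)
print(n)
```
[[5, 1], [1, 1, 7, 94]]
[[5, 1], [1, 1, 7]]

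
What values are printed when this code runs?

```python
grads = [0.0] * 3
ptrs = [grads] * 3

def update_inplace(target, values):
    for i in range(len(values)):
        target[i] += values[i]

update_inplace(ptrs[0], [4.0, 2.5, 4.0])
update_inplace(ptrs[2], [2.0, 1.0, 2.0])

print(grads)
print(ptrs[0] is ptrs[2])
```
[6.0, 3.5, 6.0]
True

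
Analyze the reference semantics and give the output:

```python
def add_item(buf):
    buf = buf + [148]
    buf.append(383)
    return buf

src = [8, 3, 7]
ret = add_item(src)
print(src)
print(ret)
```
[8, 3, 7]
[8, 3, 7, 148, 383]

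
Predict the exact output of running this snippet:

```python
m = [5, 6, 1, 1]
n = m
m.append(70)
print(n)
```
[5, 6, 1, 1, 70]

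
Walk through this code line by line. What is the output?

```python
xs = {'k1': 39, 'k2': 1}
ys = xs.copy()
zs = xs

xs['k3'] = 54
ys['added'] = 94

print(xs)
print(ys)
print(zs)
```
{'k1': 39, 'k2': 1, 'k3': 54}
{'k1': 39, 'k2': 1, 'added': 94}
{'k1': 39, 'k2': 1, 'k3': 54}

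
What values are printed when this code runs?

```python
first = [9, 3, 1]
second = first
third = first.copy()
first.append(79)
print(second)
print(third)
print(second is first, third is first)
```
[9, 3, 1, 79]
[9, 3, 1]
True False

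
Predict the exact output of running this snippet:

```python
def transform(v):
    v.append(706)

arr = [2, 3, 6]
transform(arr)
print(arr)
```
[2, 3, 6, 706]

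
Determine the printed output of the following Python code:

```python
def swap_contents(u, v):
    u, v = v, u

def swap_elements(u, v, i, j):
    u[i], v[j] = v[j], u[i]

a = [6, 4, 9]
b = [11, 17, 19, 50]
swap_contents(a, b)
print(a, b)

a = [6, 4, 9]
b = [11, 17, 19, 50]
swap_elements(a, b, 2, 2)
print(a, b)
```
[6, 4, 9] [11, 17, 19, 50]
[6, 4, 19] [11, 17, 9, 50]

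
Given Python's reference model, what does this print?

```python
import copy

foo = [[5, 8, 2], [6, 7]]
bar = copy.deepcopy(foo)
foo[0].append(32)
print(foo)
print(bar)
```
[[5, 8, 2, 32], [6, 7]]
[[5, 8, 2], [6, 7]]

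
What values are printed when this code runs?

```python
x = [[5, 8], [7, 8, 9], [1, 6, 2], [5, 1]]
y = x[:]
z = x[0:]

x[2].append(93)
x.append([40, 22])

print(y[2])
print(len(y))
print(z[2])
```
[1, 6, 2, 93]
4
[1, 6, 2, 93]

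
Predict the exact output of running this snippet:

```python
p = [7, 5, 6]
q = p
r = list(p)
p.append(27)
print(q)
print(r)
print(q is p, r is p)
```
[7, 5, 6, 27]
[7, 5, 6]
True False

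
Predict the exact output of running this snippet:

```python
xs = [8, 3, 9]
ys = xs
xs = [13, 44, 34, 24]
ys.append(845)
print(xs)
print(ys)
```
[13, 44, 34, 24]
[8, 3, 9, 845]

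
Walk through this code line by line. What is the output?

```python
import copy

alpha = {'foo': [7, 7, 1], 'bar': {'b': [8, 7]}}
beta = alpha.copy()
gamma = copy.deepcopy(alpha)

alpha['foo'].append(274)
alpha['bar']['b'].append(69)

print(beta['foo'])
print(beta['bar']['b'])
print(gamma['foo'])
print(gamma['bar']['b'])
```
[7, 7, 1, 274]
[8, 7, 69]
[7, 7, 1]
[8, 7]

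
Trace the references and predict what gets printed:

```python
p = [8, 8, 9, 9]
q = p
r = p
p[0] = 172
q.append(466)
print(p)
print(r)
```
[172, 8, 9, 9, 466]
[172, 8, 9, 9, 466]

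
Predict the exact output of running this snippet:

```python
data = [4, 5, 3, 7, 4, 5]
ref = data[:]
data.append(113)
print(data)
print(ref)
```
[4, 5, 3, 7, 4, 5, 113]
[4, 5, 3, 7, 4, 5]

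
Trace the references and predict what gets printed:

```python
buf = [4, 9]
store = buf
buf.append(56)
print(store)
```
[4, 9, 56]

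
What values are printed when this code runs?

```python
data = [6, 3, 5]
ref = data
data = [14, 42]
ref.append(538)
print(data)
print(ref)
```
[14, 42]
[6, 3, 5, 538]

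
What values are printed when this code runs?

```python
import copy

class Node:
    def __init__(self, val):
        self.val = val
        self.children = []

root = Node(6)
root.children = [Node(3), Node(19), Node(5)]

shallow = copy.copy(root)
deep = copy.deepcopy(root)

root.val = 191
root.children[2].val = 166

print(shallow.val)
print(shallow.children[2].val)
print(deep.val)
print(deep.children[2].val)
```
6
166
6
5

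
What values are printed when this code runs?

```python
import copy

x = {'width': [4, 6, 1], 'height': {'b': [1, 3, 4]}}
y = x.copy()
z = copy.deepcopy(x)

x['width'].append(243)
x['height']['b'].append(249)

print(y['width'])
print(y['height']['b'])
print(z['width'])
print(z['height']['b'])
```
[4, 6, 1, 243]
[1, 3, 4, 249]
[4, 6, 1]
[1, 3, 4]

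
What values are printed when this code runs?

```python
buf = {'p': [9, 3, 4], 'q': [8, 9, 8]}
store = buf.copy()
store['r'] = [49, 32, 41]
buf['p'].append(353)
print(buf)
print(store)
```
{'p': [9, 3, 4, 353], 'q': [8, 9, 8]}
{'p': [9, 3, 4, 353], 'q': [8, 9, 8], 'r': [49, 32, 41]}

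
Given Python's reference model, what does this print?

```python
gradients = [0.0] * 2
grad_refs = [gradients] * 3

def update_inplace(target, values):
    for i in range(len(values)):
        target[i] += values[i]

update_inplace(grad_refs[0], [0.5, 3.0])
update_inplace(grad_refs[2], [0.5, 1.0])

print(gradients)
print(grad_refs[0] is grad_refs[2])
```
[1.0, 4.0]
True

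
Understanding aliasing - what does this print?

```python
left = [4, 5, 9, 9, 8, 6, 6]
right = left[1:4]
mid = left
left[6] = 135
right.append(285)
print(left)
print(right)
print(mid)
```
[4, 5, 9, 9, 8, 6, 135]
[5, 9, 9, 285]
[4, 5, 9, 9, 8, 6, 135]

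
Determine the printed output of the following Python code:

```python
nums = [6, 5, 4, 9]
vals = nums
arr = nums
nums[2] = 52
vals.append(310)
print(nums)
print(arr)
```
[6, 5, 52, 9, 310]
[6, 5, 52, 9, 310]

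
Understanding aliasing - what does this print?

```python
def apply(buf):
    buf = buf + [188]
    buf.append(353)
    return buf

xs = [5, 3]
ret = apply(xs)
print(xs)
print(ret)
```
[5, 3]
[5, 3, 188, 353]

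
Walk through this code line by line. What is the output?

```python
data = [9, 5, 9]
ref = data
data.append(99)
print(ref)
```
[9, 5, 9, 99]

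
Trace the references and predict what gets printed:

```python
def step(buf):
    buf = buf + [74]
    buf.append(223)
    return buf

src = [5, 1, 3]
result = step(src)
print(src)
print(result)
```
[5, 1, 3]
[5, 1, 3, 74, 223]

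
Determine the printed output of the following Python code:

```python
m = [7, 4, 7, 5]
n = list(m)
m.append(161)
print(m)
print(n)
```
[7, 4, 7, 5, 161]
[7, 4, 7, 5]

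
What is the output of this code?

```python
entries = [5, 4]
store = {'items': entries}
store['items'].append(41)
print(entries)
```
[5, 4, 41]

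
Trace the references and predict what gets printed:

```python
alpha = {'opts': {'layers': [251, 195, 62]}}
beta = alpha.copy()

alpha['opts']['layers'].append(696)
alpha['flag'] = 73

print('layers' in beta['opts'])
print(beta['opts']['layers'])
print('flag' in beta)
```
True
[251, 195, 62, 696]
False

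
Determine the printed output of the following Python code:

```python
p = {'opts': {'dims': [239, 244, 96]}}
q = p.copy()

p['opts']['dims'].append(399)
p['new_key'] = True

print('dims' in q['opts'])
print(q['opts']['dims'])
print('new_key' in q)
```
True
[239, 244, 96, 399]
False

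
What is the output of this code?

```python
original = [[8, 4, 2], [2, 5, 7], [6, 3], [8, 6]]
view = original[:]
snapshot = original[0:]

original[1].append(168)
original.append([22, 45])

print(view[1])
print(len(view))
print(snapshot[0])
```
[2, 5, 7, 168]
4
[8, 4, 2]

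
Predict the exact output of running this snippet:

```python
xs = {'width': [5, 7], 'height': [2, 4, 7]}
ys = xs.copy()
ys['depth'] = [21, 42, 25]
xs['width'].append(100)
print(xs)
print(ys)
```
{'width': [5, 7, 100], 'height': [2, 4, 7]}
{'width': [5, 7, 100], 'height': [2, 4, 7], 'depth': [21, 42, 25]}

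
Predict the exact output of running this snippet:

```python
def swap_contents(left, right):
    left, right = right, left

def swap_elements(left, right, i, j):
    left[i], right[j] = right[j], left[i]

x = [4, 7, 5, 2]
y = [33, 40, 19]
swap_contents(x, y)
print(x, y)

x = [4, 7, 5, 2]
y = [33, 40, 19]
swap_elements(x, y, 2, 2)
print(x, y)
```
[4, 7, 5, 2] [33, 40, 19]
[4, 7, 19, 2] [33, 40, 5]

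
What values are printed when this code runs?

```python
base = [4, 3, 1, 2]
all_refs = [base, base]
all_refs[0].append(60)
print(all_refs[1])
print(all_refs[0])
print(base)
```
[4, 3, 1, 2, 60]
[4, 3, 1, 2, 60]
[4, 3, 1, 2, 60]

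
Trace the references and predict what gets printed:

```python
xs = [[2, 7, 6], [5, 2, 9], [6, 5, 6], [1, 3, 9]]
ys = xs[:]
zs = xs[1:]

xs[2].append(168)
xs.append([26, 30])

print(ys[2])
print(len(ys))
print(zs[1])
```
[6, 5, 6, 168]
4
[6, 5, 6, 168]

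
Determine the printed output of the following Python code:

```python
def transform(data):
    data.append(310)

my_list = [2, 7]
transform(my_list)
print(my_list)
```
[2, 7, 310]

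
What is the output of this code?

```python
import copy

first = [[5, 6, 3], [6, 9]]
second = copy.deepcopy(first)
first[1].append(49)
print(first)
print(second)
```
[[5, 6, 3], [6, 9, 49]]
[[5, 6, 3], [6, 9]]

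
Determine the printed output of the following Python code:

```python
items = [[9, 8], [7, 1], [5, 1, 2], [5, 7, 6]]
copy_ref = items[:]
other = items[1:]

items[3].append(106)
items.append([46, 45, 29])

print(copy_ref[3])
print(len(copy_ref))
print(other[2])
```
[5, 7, 6, 106]
4
[5, 7, 6, 106]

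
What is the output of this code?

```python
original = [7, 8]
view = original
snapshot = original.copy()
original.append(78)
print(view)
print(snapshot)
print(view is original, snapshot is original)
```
[7, 8, 78]
[7, 8]
True False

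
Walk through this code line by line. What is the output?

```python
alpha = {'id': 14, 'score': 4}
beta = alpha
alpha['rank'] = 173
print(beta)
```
{'id': 14, 'score': 4, 'rank': 173}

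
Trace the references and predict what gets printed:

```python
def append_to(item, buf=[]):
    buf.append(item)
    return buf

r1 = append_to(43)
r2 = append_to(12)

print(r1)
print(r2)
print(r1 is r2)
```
[43, 12]
[43, 12]
True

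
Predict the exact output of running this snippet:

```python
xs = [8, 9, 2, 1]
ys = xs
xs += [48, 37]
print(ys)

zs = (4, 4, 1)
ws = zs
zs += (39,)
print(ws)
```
[8, 9, 2, 1, 48, 37]
(4, 4, 1)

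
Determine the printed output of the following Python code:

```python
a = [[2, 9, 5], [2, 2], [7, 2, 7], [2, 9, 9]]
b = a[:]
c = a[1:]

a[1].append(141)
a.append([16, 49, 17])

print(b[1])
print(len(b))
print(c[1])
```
[2, 2, 141]
4
[7, 2, 7]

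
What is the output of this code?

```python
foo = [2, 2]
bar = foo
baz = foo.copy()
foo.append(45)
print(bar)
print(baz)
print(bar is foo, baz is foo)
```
[2, 2, 45]
[2, 2]
True False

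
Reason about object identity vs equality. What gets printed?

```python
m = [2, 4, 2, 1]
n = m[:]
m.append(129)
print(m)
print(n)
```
[2, 4, 2, 1, 129]
[2, 4, 2, 1]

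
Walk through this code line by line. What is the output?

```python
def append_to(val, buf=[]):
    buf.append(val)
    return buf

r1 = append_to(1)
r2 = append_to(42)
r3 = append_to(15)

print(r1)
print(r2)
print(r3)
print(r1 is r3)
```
[1, 42, 15]
[1, 42, 15]
[1, 42, 15]
True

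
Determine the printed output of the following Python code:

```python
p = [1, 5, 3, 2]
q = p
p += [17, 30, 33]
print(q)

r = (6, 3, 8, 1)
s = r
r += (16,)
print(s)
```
[1, 5, 3, 2, 17, 30, 33]
(6, 3, 8, 1)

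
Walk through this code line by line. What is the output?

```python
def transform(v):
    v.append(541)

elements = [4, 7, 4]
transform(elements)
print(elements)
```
[4, 7, 4, 541]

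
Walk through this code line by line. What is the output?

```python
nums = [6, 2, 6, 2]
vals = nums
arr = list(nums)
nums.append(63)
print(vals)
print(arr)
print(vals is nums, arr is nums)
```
[6, 2, 6, 2, 63]
[6, 2, 6, 2]
True False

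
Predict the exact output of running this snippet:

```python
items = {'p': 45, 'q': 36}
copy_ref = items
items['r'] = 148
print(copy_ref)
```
{'p': 45, 'q': 36, 'r': 148}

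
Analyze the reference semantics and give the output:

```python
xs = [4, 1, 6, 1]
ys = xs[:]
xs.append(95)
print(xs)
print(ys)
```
[4, 1, 6, 1, 95]
[4, 1, 6, 1]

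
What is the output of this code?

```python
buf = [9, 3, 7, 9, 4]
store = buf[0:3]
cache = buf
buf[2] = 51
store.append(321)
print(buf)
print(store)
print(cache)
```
[9, 3, 51, 9, 4]
[9, 3, 7, 321]
[9, 3, 51, 9, 4]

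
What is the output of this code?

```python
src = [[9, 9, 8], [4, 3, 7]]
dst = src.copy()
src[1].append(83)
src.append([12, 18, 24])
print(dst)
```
[[9, 9, 8], [4, 3, 7, 83]]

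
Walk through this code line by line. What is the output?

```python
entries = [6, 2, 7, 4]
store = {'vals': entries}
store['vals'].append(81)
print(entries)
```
[6, 2, 7, 4, 81]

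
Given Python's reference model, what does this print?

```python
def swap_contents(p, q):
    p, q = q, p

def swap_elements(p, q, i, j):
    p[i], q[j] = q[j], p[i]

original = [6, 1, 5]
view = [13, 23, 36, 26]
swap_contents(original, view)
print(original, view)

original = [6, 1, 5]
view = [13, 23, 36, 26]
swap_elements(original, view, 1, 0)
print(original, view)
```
[6, 1, 5] [13, 23, 36, 26]
[6, 13, 5] [1, 23, 36, 26]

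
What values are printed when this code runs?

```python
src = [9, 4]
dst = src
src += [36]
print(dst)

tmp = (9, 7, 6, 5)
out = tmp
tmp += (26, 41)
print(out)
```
[9, 4, 36]
(9, 7, 6, 5)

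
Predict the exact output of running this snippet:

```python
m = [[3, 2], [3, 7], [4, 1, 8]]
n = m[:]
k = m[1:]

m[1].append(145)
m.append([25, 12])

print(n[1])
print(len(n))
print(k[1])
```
[3, 7, 145]
3
[4, 1, 8]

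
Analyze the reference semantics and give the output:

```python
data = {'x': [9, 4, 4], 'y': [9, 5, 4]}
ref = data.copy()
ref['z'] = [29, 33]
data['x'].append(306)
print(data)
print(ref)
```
{'x': [9, 4, 4, 306], 'y': [9, 5, 4]}
{'x': [9, 4, 4, 306], 'y': [9, 5, 4], 'z': [29, 33]}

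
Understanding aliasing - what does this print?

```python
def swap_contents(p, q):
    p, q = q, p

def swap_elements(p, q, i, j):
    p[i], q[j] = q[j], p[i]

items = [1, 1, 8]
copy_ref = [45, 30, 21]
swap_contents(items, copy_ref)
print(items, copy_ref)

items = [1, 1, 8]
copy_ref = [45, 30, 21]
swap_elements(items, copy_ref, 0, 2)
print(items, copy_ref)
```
[1, 1, 8] [45, 30, 21]
[21, 1, 8] [45, 30, 1]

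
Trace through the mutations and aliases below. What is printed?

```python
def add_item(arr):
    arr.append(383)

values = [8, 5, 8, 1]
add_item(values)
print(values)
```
[8, 5, 8, 1, 383]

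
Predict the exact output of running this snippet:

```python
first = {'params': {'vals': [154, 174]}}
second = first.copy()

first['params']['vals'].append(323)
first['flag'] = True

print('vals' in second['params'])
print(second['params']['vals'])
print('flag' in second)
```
True
[154, 174, 323]
False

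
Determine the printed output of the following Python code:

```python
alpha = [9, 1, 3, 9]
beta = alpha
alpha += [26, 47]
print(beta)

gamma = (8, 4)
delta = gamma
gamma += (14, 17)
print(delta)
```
[9, 1, 3, 9, 26, 47]
(8, 4)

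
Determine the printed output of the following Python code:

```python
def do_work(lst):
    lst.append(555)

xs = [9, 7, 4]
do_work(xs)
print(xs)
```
[9, 7, 4, 555]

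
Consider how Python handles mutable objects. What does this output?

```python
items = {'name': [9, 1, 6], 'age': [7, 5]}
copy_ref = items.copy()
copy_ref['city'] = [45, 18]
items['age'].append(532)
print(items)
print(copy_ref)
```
{'name': [9, 1, 6], 'age': [7, 5, 532]}
{'name': [9, 1, 6], 'age': [7, 5, 532], 'city': [45, 18]}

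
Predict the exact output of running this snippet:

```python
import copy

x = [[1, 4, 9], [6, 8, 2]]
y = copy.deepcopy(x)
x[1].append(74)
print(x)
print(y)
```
[[1, 4, 9], [6, 8, 2, 74]]
[[1, 4, 9], [6, 8, 2]]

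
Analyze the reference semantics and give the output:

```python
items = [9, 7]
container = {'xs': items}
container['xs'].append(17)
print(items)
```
[9, 7, 17]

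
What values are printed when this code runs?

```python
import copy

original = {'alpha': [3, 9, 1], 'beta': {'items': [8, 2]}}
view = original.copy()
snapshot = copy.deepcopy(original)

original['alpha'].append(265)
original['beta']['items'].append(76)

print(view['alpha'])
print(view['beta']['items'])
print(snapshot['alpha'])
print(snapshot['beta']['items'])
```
[3, 9, 1, 265]
[8, 2, 76]
[3, 9, 1]
[8, 2]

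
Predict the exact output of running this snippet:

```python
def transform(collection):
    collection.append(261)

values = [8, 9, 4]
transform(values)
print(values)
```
[8, 9, 4, 261]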